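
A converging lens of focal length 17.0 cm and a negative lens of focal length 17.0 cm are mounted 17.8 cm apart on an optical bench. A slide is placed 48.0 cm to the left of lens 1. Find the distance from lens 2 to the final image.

Lens 1: 1/d_i1 = 1/f₁ − 1/d_o1 = 1/(17.0) − 1/(48.0) = 0.03799, so d_i1 = 26.32 cm.
The intermediate image is 26.32 cm to the right of lens 1, which lies 8.520 cm to the right of lens 2 — a virtual object — so d_o2 = −8.520 cm.
Lens 2 is diverging, so f₂ = −17.0 cm.
Lens 2: 1/d_i2 = 1/f₂ − 1/d_o2 = 1/(-17.0) − 1/(-8.520) = 0.05855, so d_i2 = 17.1 cm.
The final image is real, 17.1 cm to the right of lens 2 (overall magnification ≈ -1.1).

17.1 cm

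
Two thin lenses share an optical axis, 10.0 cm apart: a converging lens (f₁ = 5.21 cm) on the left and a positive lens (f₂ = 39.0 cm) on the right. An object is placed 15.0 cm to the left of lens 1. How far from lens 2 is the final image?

2.13 cm

Lens 1: 1/d_i1 = 1/f₁ − 1/d_o1 = 1/(5.21) − 1/(15.0) = 0.1253, so d_i1 = 7.983 cm.
The intermediate image is 7.983 cm to the right of lens 1, which is 10.0 − (7.983) = 2.017 cm to the left of lens 2, so d_o2 = +2.017 cm.
Lens 2: 1/d_i2 = 1/f₂ − 1/d_o2 = 1/(39.0) − 1/(2.017) = -0.4701, so d_i2 = -2.13 cm.
The final image is virtual, 2.13 cm to the left of lens 2 (overall magnification ≈ -0.56).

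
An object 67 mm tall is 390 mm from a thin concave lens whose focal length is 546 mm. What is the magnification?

m = +0.583

For a concave lens, f = -546 mm.
1/d_i = 1/f − 1/d_o = 1/(-546.0) − 1/(390) = -0.004396, so d_i = -227.5 mm.
m = −d_i/d_o = −(-227.5)/(390) = +0.583.
The image is virtual, upright and reduced, on the same side as the object.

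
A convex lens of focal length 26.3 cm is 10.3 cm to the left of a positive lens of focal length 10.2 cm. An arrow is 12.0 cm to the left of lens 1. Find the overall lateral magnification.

Lens 1: 1/d_i1 = 1/(26.3) − 1/(12.0) = -0.04531, so d_i1 = -22.07 cm; m₁ = −d_i1/d_o1 = +1.839.
d_o2 = 10.3 − (-22.07) = 32.37 cm.
Lens 2: 1/d_i2 = 1/(10.2) − 1/(32.37) = 0.06715, so d_i2 = 14.89 cm; m₂ = −d_i2/d_o2 = -0.4601.
m = m₁·m₂ = (+1.839)(-0.4601) = -0.846.

m = -0.846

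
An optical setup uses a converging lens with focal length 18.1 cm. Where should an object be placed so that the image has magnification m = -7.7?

m = −d_i/d_o ⇒ d_i = −m·d_o.
1/f = 1/d_o + 1/d_i = 1/d_o − 1/(m·d_o) = (1 − 1/m)/d_o, so d_o = f(1 − 1/m) = (18.10)(1 − 1/(-7.7)) = 20.5 cm.

20.5 cm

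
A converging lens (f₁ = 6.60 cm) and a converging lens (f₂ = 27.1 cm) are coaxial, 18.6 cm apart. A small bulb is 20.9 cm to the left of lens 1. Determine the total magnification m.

Lens 1: 1/d_i1 = 1/(6.60) − 1/(20.9) = 0.1037, so d_i1 = 9.646 cm; m₁ = −d_i1/d_o1 = -0.4615.
d_o2 = 18.6 − (9.646) = 8.954 cm.
Lens 2: 1/d_i2 = 1/(27.1) − 1/(8.954) = -0.07478, so d_i2 = -13.37 cm; m₂ = −d_i2/d_o2 = +1.493.
m = m₁·m₂ = (-0.4615)(+1.493) = -0.689.

m = -0.689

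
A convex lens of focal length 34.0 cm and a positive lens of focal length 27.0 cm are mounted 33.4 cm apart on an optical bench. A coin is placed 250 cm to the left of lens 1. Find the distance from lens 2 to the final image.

Lens 1: 1/d_i1 = 1/f₁ − 1/d_o1 = 1/(34.0) − 1/(250) = 0.02541, so d_i1 = 39.35 cm.
The intermediate image is 39.35 cm to the right of lens 1, which lies 5.950 cm to the right of lens 2 — a virtual object — so d_o2 = −5.950 cm.
Lens 2: 1/d_i2 = 1/f₂ − 1/d_o2 = 1/(27.0) − 1/(-5.950) = 0.2051, so d_i2 = 4.88 cm.
The final image is real, 4.88 cm to the right of lens 2 (overall magnification ≈ -0.13).

4.88 cm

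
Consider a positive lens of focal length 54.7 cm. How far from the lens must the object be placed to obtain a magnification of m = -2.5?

m = −d_i/d_o ⇒ d_i = −m·d_o.
1/f = 1/d_o + 1/d_i = 1/d_o − 1/(m·d_o) = (1 − 1/m)/d_o, so d_o = f(1 − 1/m) = (54.70)(1 − 1/(-2.5)) = 76.6 cm.

76.6 cm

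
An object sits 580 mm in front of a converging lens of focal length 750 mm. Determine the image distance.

2560 mm

Lens equation: 1/s_i = 1/f − 1/s_o = 1/(750.0) − 1/(580) = 0.001333 − 0.001724 = -0.0003908, so s_i = -2560 mm.
The image is virtual, upright and enlarged, on the same side as the object.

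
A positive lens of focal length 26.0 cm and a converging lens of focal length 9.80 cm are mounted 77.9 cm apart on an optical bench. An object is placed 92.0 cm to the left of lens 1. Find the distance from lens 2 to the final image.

Lens 1: 1/d_i1 = 1/f₁ − 1/d_o1 = 1/(26.0) − 1/(92.0) = 0.02759, so d_i1 = 36.24 cm.
The intermediate image is 36.24 cm to the right of lens 1, which is 77.9 − (36.24) = 41.66 cm to the left of lens 2, so d_o2 = +41.66 cm.
Lens 2: 1/d_i2 = 1/f₂ − 1/d_o2 = 1/(9.80) − 1/(41.66) = 0.07804, so d_i2 = 12.8 cm.
The final image is real, 12.8 cm to the right of lens 2 (overall magnification ≈ 0.12).

12.8 cm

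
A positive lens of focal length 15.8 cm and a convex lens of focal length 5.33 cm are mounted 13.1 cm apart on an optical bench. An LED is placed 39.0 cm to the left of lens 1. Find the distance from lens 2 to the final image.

Lens 1: 1/d_i1 = 1/f₁ − 1/d_o1 = 1/(15.8) − 1/(39.0) = 0.03765, so d_i1 = 26.56 cm.
The intermediate image is 26.56 cm to the right of lens 1, which lies 13.46 cm to the right of lens 2 — a virtual object — so d_o2 = −13.46 cm.
Lens 2: 1/d_i2 = 1/f₂ − 1/d_o2 = 1/(5.33) − 1/(-13.46) = 0.2619, so d_i2 = 3.82 cm.
The final image is real, 3.82 cm to the right of lens 2 (overall magnification ≈ -0.19).

3.82 cm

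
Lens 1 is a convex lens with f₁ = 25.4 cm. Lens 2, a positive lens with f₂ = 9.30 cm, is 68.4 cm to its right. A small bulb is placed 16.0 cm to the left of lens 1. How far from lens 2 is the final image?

10.1 cm

Lens 1: 1/d_i1 = 1/f₁ − 1/d_o1 = 1/(25.4) − 1/(16.0) = -0.02313, so d_i1 = -43.23 cm.
The intermediate image is 43.23 cm to the left of lens 1 (virtual), which is 68.4 − (-43.23) = 111.6 cm to the left of lens 2, so d_o2 = +111.6 cm.
Lens 2: 1/d_i2 = 1/f₂ − 1/d_o2 = 1/(9.30) − 1/(111.6) = 0.09857, so d_i2 = 10.1 cm.
The final image is real, 10.1 cm to the right of lens 2 (overall magnification ≈ -0.25).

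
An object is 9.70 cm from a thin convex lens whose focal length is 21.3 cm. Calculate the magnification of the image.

m = +1.84

1/d_i = 1/f − 1/d_o = 1/(21.30) − 1/(9.70) = -0.05614, so d_i = -17.81 cm.
m = −d_i/d_o = −(-17.81)/(9.70) = +1.84.
The image is virtual, upright and enlarged, on the same side as the object.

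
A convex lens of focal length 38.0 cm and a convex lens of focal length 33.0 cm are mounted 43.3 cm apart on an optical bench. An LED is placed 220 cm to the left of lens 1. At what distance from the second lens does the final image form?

Lens 1: 1/d_i1 = 1/f₁ − 1/d_o1 = 1/(38.0) − 1/(220) = 0.02177, so d_i1 = 45.93 cm.
The intermediate image is 45.93 cm to the right of lens 1, which lies 2.630 cm to the right of lens 2 — a virtual object — so d_o2 = −2.630 cm.
Lens 2: 1/d_i2 = 1/f₂ − 1/d_o2 = 1/(33.0) − 1/(-2.630) = 0.4105, so d_i2 = 2.44 cm.
The final image is real, 2.44 cm to the right of lens 2 (overall magnification ≈ -0.19).

2.44 cm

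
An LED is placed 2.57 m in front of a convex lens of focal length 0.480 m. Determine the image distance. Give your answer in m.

0.590 m

Lens equation: 1/d_i = 1/f − 1/d_o = 1/(0.4800) − 1/(2.57) = 2.083 − 0.3891 = 1.694, so d_i = 0.590 m.
The image is real, inverted and reduced, on the far side of the lens.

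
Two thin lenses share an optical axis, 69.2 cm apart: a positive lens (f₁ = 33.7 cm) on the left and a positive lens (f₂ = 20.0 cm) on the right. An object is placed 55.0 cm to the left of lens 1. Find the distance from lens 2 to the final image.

Lens 1: 1/d_i1 = 1/f₁ − 1/d_o1 = 1/(33.7) − 1/(55.0) = 0.01149, so d_i1 = 87.02 cm.
The intermediate image is 87.02 cm to the right of lens 1, which lies 17.82 cm to the right of lens 2 — a virtual object — so d_o2 = −17.82 cm.
Lens 2: 1/d_i2 = 1/f₂ − 1/d_o2 = 1/(20.0) − 1/(-17.82) = 0.1061, so d_i2 = 9.42 cm.
The final image is real, 9.42 cm to the right of lens 2 (overall magnification ≈ -0.84).

9.42 cm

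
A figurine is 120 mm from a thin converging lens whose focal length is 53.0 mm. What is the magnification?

1/d_i = 1/f − 1/d_o = 1/(53.00) − 1/(120) = 0.01053, so d_i = 94.93 mm.
m = −d_i/d_o = −(94.93)/(120) = -0.791.
The image is real, inverted and reduced, on the far side of the lens.

m = -0.791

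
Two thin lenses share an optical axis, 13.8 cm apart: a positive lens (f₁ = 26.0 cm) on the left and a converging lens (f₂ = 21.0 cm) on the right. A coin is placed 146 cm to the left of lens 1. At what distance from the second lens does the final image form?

Lens 1: 1/d_i1 = 1/f₁ − 1/d_o1 = 1/(26.0) − 1/(146) = 0.03161, so d_i1 = 31.63 cm.
The intermediate image is 31.63 cm to the right of lens 1, which lies 17.83 cm to the right of lens 2 — a virtual object — so d_o2 = −17.83 cm.
Lens 2: 1/d_i2 = 1/f₂ − 1/d_o2 = 1/(21.0) − 1/(-17.83) = 0.1037, so d_i2 = 9.64 cm.
The final image is real, 9.64 cm to the right of lens 2 (overall magnification ≈ -0.12).

9.64 cm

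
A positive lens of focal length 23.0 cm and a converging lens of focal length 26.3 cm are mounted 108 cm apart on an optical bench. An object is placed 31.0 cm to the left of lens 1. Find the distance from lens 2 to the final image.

66.9 cm

Lens 1: 1/d_i1 = 1/f₁ − 1/d_o1 = 1/(23.0) − 1/(31.0) = 0.01122, so d_i1 = 89.12 cm.
The intermediate image is 89.12 cm to the right of lens 1, which is 108 − (89.12) = 18.88 cm to the left of lens 2, so d_o2 = +18.88 cm.
Lens 2: 1/d_i2 = 1/f₂ − 1/d_o2 = 1/(26.3) − 1/(18.88) = -0.01494, so d_i2 = -66.9 cm.
The final image is virtual, 66.9 cm to the left of lens 2 (overall magnification ≈ -10).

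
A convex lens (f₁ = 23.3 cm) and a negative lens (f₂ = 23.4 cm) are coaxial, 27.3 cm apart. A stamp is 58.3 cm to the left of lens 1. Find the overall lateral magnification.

Lens 1: 1/d_i1 = 1/(23.3) − 1/(58.3) = 0.02577, so d_i1 = 38.81 cm; m₁ = −d_i1/d_o1 = -0.6657.
d_o2 = 27.3 − (38.81) = -11.51 cm (virtual object).
f₂ = −23.4 cm (diverging).
Lens 2: 1/d_i2 = 1/(-23.4) − 1/(-11.51) = 0.04415, so d_i2 = 22.65 cm; m₂ = −d_i2/d_o2 = +1.968.
m = m₁·m₂ = (-0.6657)(+1.968) = -1.31.

m = -1.31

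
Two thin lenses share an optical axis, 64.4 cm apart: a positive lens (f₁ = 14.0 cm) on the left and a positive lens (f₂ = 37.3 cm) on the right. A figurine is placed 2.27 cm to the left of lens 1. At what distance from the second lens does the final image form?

84.0 cm

Lens 1: 1/d_i1 = 1/f₁ − 1/d_o1 = 1/(14.0) − 1/(2.27) = -0.3691, so d_i1 = -2.709 cm.
The intermediate image is 2.709 cm to the left of lens 1 (virtual), which is 64.4 − (-2.709) = 67.11 cm to the left of lens 2, so d_o2 = +67.11 cm.
Lens 2: 1/d_i2 = 1/f₂ − 1/d_o2 = 1/(37.3) − 1/(67.11) = 0.01191, so d_i2 = 84.0 cm.
The final image is real, 84.0 cm to the right of lens 2 (overall magnification ≈ -1.5).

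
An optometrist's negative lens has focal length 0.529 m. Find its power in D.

For a negative lens, f = −0.529 m.
P = 1/f = 1/(-0.529 m) = -1.89 D.

P = -1.89 D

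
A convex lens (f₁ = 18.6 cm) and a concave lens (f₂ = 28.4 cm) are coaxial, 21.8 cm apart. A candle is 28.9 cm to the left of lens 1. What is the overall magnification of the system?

m = +25.8

Lens 1: 1/d_i1 = 1/(18.6) − 1/(28.9) = 0.01916, so d_i1 = 52.19 cm; m₁ = −d_i1/d_o1 = -1.806.
d_o2 = 21.8 − (52.19) = -30.39 cm (virtual object).
f₂ = −28.4 cm (diverging).
Lens 2: 1/d_i2 = 1/(-28.4) − 1/(-30.39) = -0.002306, so d_i2 = -433.7 cm; m₂ = −d_i2/d_o2 = -14.27.
m = m₁·m₂ = (-1.806)(-14.27) = +25.8.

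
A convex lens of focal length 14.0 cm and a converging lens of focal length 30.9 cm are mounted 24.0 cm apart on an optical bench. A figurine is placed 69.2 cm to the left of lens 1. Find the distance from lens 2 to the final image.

Lens 1: 1/d_i1 = 1/f₁ − 1/d_o1 = 1/(14.0) − 1/(69.2) = 0.05698, so d_i1 = 17.55 cm.
The intermediate image is 17.55 cm to the right of lens 1, which is 24.0 − (17.55) = 6.450 cm to the left of lens 2, so d_o2 = +6.450 cm.
Lens 2: 1/d_i2 = 1/f₂ − 1/d_o2 = 1/(30.9) − 1/(6.450) = -0.1227, so d_i2 = -8.15 cm.
The final image is virtual, 8.15 cm to the left of lens 2 (overall magnification ≈ -0.32).

8.15 cm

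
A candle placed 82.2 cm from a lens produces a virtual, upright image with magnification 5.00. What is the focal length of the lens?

f = 103 cm (converging)

m = −d_i/d_o ⇒ d_i = −m·d_o = −(+5.00)·(82.2) = -411.0 cm.
1/f = 1/d_o + 1/d_i = 1/(82.2) + 1/(-411.0) = 0.009732, so f = 103 cm.
Since f is positive, the lens is converging.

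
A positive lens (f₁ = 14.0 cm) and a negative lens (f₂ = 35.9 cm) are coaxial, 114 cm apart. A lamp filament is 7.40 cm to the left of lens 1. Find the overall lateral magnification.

Lens 1: 1/d_i1 = 1/(14.0) − 1/(7.40) = -0.06371, so d_i1 = -15.70 cm; m₁ = −d_i1/d_o1 = +2.122.
d_o2 = 114 − (-15.70) = 129.7 cm.
f₂ = −35.9 cm (diverging).
Lens 2: 1/d_i2 = 1/(-35.9) − 1/(129.7) = -0.03557, so d_i2 = -28.12 cm; m₂ = −d_i2/d_o2 = +0.2168.
m = m₁·m₂ = (+2.122)(+0.2168) = +0.460.

m = +0.460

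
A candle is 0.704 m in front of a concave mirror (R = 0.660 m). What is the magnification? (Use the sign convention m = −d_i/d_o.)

f = R/2 = 0.660/2 = 0.3300 m.
1/d_i = 1/f − 1/d_o = 1/(0.3300) − 1/(0.704) = 1.610, so d_i = 0.6212 m.
m = −d_i/d_o = −(0.6212)/(0.704) = -0.882.
The image is real, inverted and reduced, in front of the mirror.

m = -0.882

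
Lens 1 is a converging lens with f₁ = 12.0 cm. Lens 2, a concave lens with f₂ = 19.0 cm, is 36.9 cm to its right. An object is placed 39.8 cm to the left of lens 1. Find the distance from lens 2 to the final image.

9.68 cm

Lens 1: 1/d_i1 = 1/f₁ − 1/d_o1 = 1/(12.0) − 1/(39.8) = 0.05821, so d_i1 = 17.18 cm.
The intermediate image is 17.18 cm to the right of lens 1, which is 36.9 − (17.18) = 19.72 cm to the left of lens 2, so d_o2 = +19.72 cm.
Lens 2 is diverging, so f₂ = −19.0 cm.
Lens 2: 1/d_i2 = 1/f₂ − 1/d_o2 = 1/(-19.0) − 1/(19.72) = -0.1033, so d_i2 = -9.68 cm.
The final image is virtual, 9.68 cm to the left of lens 2 (overall magnification ≈ -0.21).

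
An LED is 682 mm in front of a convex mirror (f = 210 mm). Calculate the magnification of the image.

For a convex mirror, f = -210 mm.
1/d_i = 1/f − 1/d_o = 1/(-210.0) − 1/(682) = -0.006228, so d_i = -160.6 mm.
m = −d_i/d_o = −(-160.6)/(682) = +0.235.
The image is virtual, upright and reduced, behind the mirror.

m = +0.235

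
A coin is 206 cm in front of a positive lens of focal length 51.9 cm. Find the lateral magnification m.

1/d_i = 1/f − 1/d_o = 1/(51.90) − 1/(206) = 0.01441, so d_i = 69.38 cm.
m = −d_i/d_o = −(69.38)/(206) = -0.337.
The image is real, inverted and reduced, on the far side of the lens.

m = -0.337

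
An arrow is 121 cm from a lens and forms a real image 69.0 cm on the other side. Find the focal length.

f = 43.9 cm (converging)

Real image ⇒ d_i = +69.0 cm.
1/f = 1/d_o + 1/d_i = 1/(121) + 1/(69.0) = 0.02276, so f = 43.9 cm.
Since f is positive, the lens is converging.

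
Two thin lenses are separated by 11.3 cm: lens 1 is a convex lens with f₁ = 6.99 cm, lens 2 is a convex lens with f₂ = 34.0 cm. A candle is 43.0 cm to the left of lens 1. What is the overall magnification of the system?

Lens 1: 1/d_i1 = 1/(6.99) − 1/(43.0) = 0.1198, so d_i1 = 8.347 cm; m₁ = −d_i1/d_o1 = -0.1941.
d_o2 = 11.3 − (8.347) = 2.953 cm.
Lens 2: 1/d_i2 = 1/(34.0) − 1/(2.953) = -0.3092, so d_i2 = -3.234 cm; m₂ = −d_i2/d_o2 = +1.095.
m = m₁·m₂ = (-0.1941)(+1.095) = -0.213.

m = -0.213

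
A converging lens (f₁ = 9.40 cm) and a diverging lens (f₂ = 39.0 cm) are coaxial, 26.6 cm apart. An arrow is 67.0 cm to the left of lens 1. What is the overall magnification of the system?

Lens 1: 1/d_i1 = 1/(9.40) − 1/(67.0) = 0.09146, so d_i1 = 10.93 cm; m₁ = −d_i1/d_o1 = -0.1631.
d_o2 = 26.6 − (10.93) = 15.67 cm.
f₂ = −39.0 cm (diverging).
Lens 2: 1/d_i2 = 1/(-39.0) − 1/(15.67) = -0.08946, so d_i2 = -11.18 cm; m₂ = −d_i2/d_o2 = +0.7134.
m = m₁·m₂ = (-0.1631)(+0.7134) = -0.116.

m = -0.116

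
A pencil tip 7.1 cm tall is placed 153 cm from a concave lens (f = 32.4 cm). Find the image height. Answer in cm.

1.24 cm

For a concave lens, f = -32.4 cm.
1/d_i = 1/f − 1/d_o = 1/(-32.40) − 1/(153) = -0.03740, so d_i = -26.74 cm.
m = −d_i/d_o = +0.1748.
|h_i| = |m|·h_o = 0.1748 × 7.1 = 1.24 cm. The image is virtual, upright and reduced, on the same side as the object.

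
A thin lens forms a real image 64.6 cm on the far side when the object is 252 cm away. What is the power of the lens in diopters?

P = +1.94 D

d_i = +64.6 cm.
1/f = 1/d_o + 1/d_i = 1/(252) + 1/(64.6) = 0.01945 cm⁻¹.
f = 51.42 cm = 0.5142 m, so P = 1/f = +1.94 D.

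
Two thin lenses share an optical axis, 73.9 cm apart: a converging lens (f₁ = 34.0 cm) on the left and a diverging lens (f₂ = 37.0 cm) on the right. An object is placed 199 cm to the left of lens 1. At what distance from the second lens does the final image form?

17.4 cm

Lens 1: 1/d_i1 = 1/f₁ − 1/d_o1 = 1/(34.0) − 1/(199) = 0.02439, so d_i1 = 41.01 cm.
The intermediate image is 41.01 cm to the right of lens 1, which is 73.9 − (41.01) = 32.89 cm to the left of lens 2, so d_o2 = +32.89 cm.
Lens 2 is diverging, so f₂ = −37.0 cm.
Lens 2: 1/d_i2 = 1/f₂ − 1/d_o2 = 1/(-37.0) − 1/(32.89) = -0.05743, so d_i2 = -17.4 cm.
The final image is virtual, 17.4 cm to the left of lens 2 (overall magnification ≈ -0.11).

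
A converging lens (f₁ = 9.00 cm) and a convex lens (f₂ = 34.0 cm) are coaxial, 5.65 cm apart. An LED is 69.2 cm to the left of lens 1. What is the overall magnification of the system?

m = -0.131

Lens 1: 1/d_i1 = 1/(9.00) − 1/(69.2) = 0.09666, so d_i1 = 10.35 cm; m₁ = −d_i1/d_o1 = -0.1496.
d_o2 = 5.65 − (10.35) = -4.700 cm (virtual object).
Lens 2: 1/d_i2 = 1/(34.0) − 1/(-4.700) = 0.2422, so d_i2 = 4.129 cm; m₂ = −d_i2/d_o2 = +0.8786.
m = m₁·m₂ = (-0.1496)(+0.8786) = -0.131.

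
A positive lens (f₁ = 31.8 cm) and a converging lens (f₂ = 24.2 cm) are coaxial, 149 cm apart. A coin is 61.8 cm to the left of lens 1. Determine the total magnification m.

m = +0.433

Lens 1: 1/d_i1 = 1/(31.8) − 1/(61.8) = 0.01527, so d_i1 = 65.51 cm; m₁ = −d_i1/d_o1 = -1.060.
d_o2 = 149 − (65.51) = 83.49 cm.
Lens 2: 1/d_i2 = 1/(24.2) − 1/(83.49) = 0.02934, so d_i2 = 34.08 cm; m₂ = −d_i2/d_o2 = -0.4082.
m = m₁·m₂ = (-1.060)(-0.4082) = +0.433.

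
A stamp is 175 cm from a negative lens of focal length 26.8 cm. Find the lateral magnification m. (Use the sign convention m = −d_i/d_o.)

m = +0.133

For a negative lens, f = -26.8 cm.
1/d_i = 1/f − 1/d_o = 1/(-26.80) − 1/(175) = -0.04303, so d_i = -23.24 cm.
m = −d_i/d_o = −(-23.24)/(175) = +0.133.
The image is virtual, upright and reduced, on the same side as the object.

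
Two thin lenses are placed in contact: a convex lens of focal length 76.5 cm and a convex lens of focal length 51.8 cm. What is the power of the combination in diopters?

P₁ = 1/f₁ = 1/(0.765 m) = +1.307 D; P₂ = 1/f₂ = 1/(0.518 m) = +1.931 D.
For thin lenses in contact, P = P₁ + P₂ = (+1.307) + (+1.931) = +3.24 D.

P = +3.24 D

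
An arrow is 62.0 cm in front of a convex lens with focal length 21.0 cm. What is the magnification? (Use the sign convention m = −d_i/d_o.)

m = -0.512

1/d_i = 1/f − 1/d_o = 1/(21.00) − 1/(62.0) = 0.03149, so d_i = 31.76 cm.
m = −d_i/d_o = −(31.76)/(62.0) = -0.512.
The image is real, inverted and reduced, on the far side of the lens.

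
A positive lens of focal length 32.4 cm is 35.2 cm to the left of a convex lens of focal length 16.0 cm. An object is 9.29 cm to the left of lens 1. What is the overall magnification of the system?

m = -0.696

Lens 1: 1/d_i1 = 1/(32.4) − 1/(9.29) = -0.07678, so d_i1 = -13.02 cm; m₁ = −d_i1/d_o1 = +1.402.
d_o2 = 35.2 − (-13.02) = 48.22 cm.
Lens 2: 1/d_i2 = 1/(16.0) − 1/(48.22) = 0.04176, so d_i2 = 23.95 cm; m₂ = −d_i2/d_o2 = -0.4966.
m = m₁·m₂ = (+1.402)(-0.4966) = -0.696.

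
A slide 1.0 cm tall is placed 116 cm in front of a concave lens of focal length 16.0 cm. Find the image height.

For a concave lens, f = -16.0 cm.
1/d_i = 1/f − 1/d_o = 1/(-16.00) − 1/(116) = -0.07112, so d_i = -14.06 cm.
m = −d_i/d_o = +0.1212.
|h_i| = |m|·h_o = 0.1212 × 1.0 = 0.121 cm. The image is virtual, upright and reduced, on the same side as the object.

0.121 cm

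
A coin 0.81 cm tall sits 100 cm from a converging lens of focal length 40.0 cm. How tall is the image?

1/d_i = 1/f − 1/d_o = 1/(40.00) − 1/(100) = 0.01500, so d_i = 66.67 cm.
m = −d_i/d_o = -0.6667.
|h_i| = |m|·h_o = 0.6667 × 0.81 = 0.540 cm. The image is real, inverted and reduced, on the far side of the lens.

0.540 cm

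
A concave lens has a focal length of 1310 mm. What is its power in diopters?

P = -0.763 D

For a concave lens, f = −1310 mm.
f = -131 cm = -1.31 m.
P = 1/f = 1/(-1.31 m) = -0.763 D.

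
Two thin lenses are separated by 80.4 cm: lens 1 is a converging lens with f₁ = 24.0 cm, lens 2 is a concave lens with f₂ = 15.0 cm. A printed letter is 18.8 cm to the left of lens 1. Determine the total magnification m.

m = +0.380

Lens 1: 1/d_i1 = 1/(24.0) − 1/(18.8) = -0.01152, so d_i1 = -86.77 cm; m₁ = −d_i1/d_o1 = +4.615.
d_o2 = 80.4 − (-86.77) = 167.2 cm.
f₂ = −15.0 cm (diverging).
Lens 2: 1/d_i2 = 1/(-15.0) − 1/(167.2) = -0.07265, so d_i2 = -13.77 cm; m₂ = −d_i2/d_o2 = +0.08233.
m = m₁·m₂ = (+4.615)(+0.08233) = +0.380.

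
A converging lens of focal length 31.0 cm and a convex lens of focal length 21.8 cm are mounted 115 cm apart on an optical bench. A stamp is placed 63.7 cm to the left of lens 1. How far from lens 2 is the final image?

36.3 cm

Lens 1: 1/d_i1 = 1/f₁ − 1/d_o1 = 1/(31.0) − 1/(63.7) = 0.01656, so d_i1 = 60.39 cm.
The intermediate image is 60.39 cm to the right of lens 1, which is 115 − (60.39) = 54.61 cm to the left of lens 2, so d_o2 = +54.61 cm.
Lens 2: 1/d_i2 = 1/f₂ − 1/d_o2 = 1/(21.8) − 1/(54.61) = 0.02756, so d_i2 = 36.3 cm.
The final image is real, 36.3 cm to the right of lens 2 (overall magnification ≈ 0.63).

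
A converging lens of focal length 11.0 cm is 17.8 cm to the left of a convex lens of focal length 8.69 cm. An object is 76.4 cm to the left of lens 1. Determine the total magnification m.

Lens 1: 1/d_i1 = 1/(11.0) − 1/(76.4) = 0.07782, so d_i1 = 12.85 cm; m₁ = −d_i1/d_o1 = -0.1682.
d_o2 = 17.8 − (12.85) = 4.950 cm.
Lens 2: 1/d_i2 = 1/(8.69) − 1/(4.950) = -0.08695, so d_i2 = -11.50 cm; m₂ = −d_i2/d_o2 = +2.324.
m = m₁·m₂ = (-0.1682)(+2.324) = -0.391.

m = -0.391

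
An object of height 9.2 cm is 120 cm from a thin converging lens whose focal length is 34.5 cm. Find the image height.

1/d_i = 1/f − 1/d_o = 1/(34.50) − 1/(120) = 0.02065, so d_i = 48.42 cm.
m = −d_i/d_o = -0.4035.
|h_i| = |m|·h_o = 0.4035 × 9.2 = 3.71 cm. The image is real, inverted and reduced, on the far side of the lens.

3.71 cm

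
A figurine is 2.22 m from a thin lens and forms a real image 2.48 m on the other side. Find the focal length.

Real image ⇒ d_i = +2.48 m.
1/f = 1/d_o + 1/d_i = 1/(2.22) + 1/(2.48) = 0.8537, so f = 1.17 m.
Since f is positive, the thin lens is converging.

f = 1.17 m (converging)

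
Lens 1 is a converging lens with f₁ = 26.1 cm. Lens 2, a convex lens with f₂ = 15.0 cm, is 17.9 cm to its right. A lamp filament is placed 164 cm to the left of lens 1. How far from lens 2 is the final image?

Lens 1: 1/d_i1 = 1/f₁ − 1/d_o1 = 1/(26.1) − 1/(164) = 0.03222, so d_i1 = 31.04 cm.
The intermediate image is 31.04 cm to the right of lens 1, which lies 13.14 cm to the right of lens 2 — a virtual object — so d_o2 = −13.14 cm.
Lens 2: 1/d_i2 = 1/f₂ − 1/d_o2 = 1/(15.0) − 1/(-13.14) = 0.1428, so d_i2 = 7.00 cm.
The final image is real, 7.00 cm to the right of lens 2 (overall magnification ≈ -0.10).

7.00 cm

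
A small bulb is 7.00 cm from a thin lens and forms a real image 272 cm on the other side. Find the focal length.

f = 6.82 cm (converging)

Real image ⇒ d_i = +272 cm.
1/f = 1/d_o + 1/d_i = 1/(7.00) + 1/(272) = 0.1465, so f = 6.82 cm.
Since f is positive, the thin lens is converging.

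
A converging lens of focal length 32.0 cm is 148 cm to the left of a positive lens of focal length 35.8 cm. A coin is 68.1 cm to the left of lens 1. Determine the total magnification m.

m = +0.612

Lens 1: 1/d_i1 = 1/(32.0) − 1/(68.1) = 0.01657, so d_i1 = 60.37 cm; m₁ = −d_i1/d_o1 = -0.8865.
d_o2 = 148 − (60.37) = 87.63 cm.
Lens 2: 1/d_i2 = 1/(35.8) − 1/(87.63) = 0.01652, so d_i2 = 60.53 cm; m₂ = −d_i2/d_o2 = -0.6907.
m = m₁·m₂ = (-0.8865)(-0.6907) = +0.612.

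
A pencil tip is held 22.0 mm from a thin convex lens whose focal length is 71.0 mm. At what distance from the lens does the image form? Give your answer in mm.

Thin-lens equation: 1/d_i = 1/f − 1/d_o = 1/(71.00) − 1/(22.0) = 0.01408 − 0.04545 = -0.03137, so d_i = -31.9 mm.
The image is virtual, upright and enlarged, on the same side as the object.

31.9 mm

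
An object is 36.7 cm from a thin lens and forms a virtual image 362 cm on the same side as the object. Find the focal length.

Virtual image ⇒ d_i = −362 cm.
1/f = 1/d_o + 1/d_i = 1/(36.7) + 1/(-362) = 0.02449, so f = 40.8 cm.
Since f is positive, the thin lens is converging.

f = 40.8 cm (converging)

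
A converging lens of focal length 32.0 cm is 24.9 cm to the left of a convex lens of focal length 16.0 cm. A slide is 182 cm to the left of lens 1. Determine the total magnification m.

Lens 1: 1/d_i1 = 1/(32.0) − 1/(182) = 0.02576, so d_i1 = 38.83 cm; m₁ = −d_i1/d_o1 = -0.2134.
d_o2 = 24.9 − (38.83) = -13.93 cm (virtual object).
Lens 2: 1/d_i2 = 1/(16.0) − 1/(-13.93) = 0.1343, so d_i2 = 7.447 cm; m₂ = −d_i2/d_o2 = +0.5346.
m = m₁·m₂ = (-0.2134)(+0.5346) = -0.114.

m = -0.114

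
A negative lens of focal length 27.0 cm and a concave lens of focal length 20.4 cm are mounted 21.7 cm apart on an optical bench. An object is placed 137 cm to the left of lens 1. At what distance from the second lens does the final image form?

14.0 cm

Lens 1 is diverging, so f₁ = −27.0 cm.
Lens 1: 1/d_i1 = 1/f₁ − 1/d_o1 = 1/(-27.0) − 1/(137) = -0.04434, so d_i1 = -22.55 cm.
The intermediate image is 22.55 cm to the left of lens 1 (virtual), which is 21.7 − (-22.55) = 44.25 cm to the left of lens 2, so d_o2 = +44.25 cm.
Lens 2 is diverging, so f₂ = −20.4 cm.
Lens 2: 1/d_i2 = 1/f₂ − 1/d_o2 = 1/(-20.4) − 1/(44.25) = -0.07162, so d_i2 = -14.0 cm.
The final image is virtual, 14.0 cm to the left of lens 2 (overall magnification ≈ 0.052).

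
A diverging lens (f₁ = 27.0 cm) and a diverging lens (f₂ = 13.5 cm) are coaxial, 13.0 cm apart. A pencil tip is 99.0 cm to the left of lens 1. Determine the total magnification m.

m = +0.0606

f₁ = −27.0 cm (diverging).
Lens 1: 1/d_i1 = 1/(-27.0) − 1/(99.0) = -0.04714, so d_i1 = -21.21 cm; m₁ = −d_i1/d_o1 = +0.2142.
d_o2 = 13.0 − (-21.21) = 34.21 cm.
f₂ = −13.5 cm (diverging).
Lens 2: 1/d_i2 = 1/(-13.5) − 1/(34.21) = -0.1033, so d_i2 = -9.680 cm; m₂ = −d_i2/d_o2 = +0.2830.
m = m₁·m₂ = (+0.2142)(+0.2830) = +0.0606.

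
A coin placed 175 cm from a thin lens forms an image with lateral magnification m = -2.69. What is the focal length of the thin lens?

m = −d_i/d_o ⇒ d_i = −m·d_o = −(-2.69)·(175) = 470.8 cm.
1/f = 1/d_o + 1/d_i = 1/(175) + 1/(470.8) = 0.007838, so f = 128 cm.
Since f is positive, the thin lens is converging.

f = 128 cm (converging)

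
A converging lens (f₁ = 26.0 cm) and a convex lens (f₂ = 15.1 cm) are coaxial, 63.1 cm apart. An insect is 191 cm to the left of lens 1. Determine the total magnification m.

m = +0.133

Lens 1: 1/d_i1 = 1/(26.0) − 1/(191) = 0.03323, so d_i1 = 30.10 cm; m₁ = −d_i1/d_o1 = -0.1576.
d_o2 = 63.1 − (30.10) = 33.00 cm.
Lens 2: 1/d_i2 = 1/(15.1) − 1/(33.00) = 0.03592, so d_i2 = 27.84 cm; m₂ = −d_i2/d_o2 = -0.8436.
m = m₁·m₂ = (-0.1576)(-0.8436) = +0.133.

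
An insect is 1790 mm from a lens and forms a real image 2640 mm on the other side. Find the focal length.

f = 1070 mm (converging)

Real image ⇒ d_i = +2640 mm.
1/f = 1/d_o + 1/d_i = 1/(1790) + 1/(2640) = 0.0009374, so f = 1070 mm.
Since f is positive, the lens is converging.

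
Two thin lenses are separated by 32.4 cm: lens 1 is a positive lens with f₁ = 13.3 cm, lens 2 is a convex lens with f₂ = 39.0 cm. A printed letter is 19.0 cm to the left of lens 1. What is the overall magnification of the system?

m = -1.79

Lens 1: 1/d_i1 = 1/(13.3) − 1/(19.0) = 0.02256, so d_i1 = 44.33 cm; m₁ = −d_i1/d_o1 = -2.333.
d_o2 = 32.4 − (44.33) = -11.93 cm (virtual object).
Lens 2: 1/d_i2 = 1/(39.0) − 1/(-11.93) = 0.1095, so d_i2 = 9.135 cm; m₂ = −d_i2/d_o2 = +0.7658.
m = m₁·m₂ = (-2.333)(+0.7658) = -1.79.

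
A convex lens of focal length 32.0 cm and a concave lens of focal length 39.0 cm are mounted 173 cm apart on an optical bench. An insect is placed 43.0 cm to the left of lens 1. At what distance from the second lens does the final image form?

Lens 1: 1/d_i1 = 1/f₁ − 1/d_o1 = 1/(32.0) − 1/(43.0) = 0.007994, so d_i1 = 125.1 cm.
The intermediate image is 125.1 cm to the right of lens 1, which is 173 − (125.1) = 47.90 cm to the left of lens 2, so d_o2 = +47.90 cm.
Lens 2 is diverging, so f₂ = −39.0 cm.
Lens 2: 1/d_i2 = 1/f₂ − 1/d_o2 = 1/(-39.0) − 1/(47.90) = -0.04652, so d_i2 = -21.5 cm.
The final image is virtual, 21.5 cm to the left of lens 2 (overall magnification ≈ -1.3).

21.5 cm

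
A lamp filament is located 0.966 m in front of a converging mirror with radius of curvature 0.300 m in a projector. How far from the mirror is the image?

0.178 m

f = R/2 = 0.300/2 = 0.1500 m.
Mirror equation: 1/q = 1/f − 1/p = 1/(0.1500) − 1/(0.966) = 6.667 − 1.035 = 5.631, so q = 0.178 m.
The image is real, inverted and reduced, in front of the mirror.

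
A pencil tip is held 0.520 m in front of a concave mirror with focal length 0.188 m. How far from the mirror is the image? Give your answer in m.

0.294 m

Mirror equation: 1/v = 1/f − 1/u = 1/(0.1880) − 1/(0.520) = 5.319 − 1.923 = 3.396, so v = 0.294 m.
The image is real, inverted and reduced, in front of the mirror.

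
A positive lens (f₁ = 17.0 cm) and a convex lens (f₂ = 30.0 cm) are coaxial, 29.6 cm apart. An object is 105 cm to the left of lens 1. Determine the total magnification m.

m = -0.280

Lens 1: 1/d_i1 = 1/(17.0) − 1/(105) = 0.04930, so d_i1 = 20.28 cm; m₁ = −d_i1/d_o1 = -0.1931.
d_o2 = 29.6 − (20.28) = 9.320 cm.
Lens 2: 1/d_i2 = 1/(30.0) − 1/(9.320) = -0.07396, so d_i2 = -13.52 cm; m₂ = −d_i2/d_o2 = +1.451.
m = m₁·m₂ = (-0.1931)(+1.451) = -0.280.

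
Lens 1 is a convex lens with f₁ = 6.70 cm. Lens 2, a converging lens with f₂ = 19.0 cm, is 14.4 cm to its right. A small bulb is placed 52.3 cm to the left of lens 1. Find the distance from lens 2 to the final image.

10.4 cm

Lens 1: 1/d_i1 = 1/f₁ − 1/d_o1 = 1/(6.70) − 1/(52.3) = 0.1301, so d_i1 = 7.684 cm.
The intermediate image is 7.684 cm to the right of lens 1, which is 14.4 − (7.684) = 6.716 cm to the left of lens 2, so d_o2 = +6.716 cm.
Lens 2: 1/d_i2 = 1/f₂ − 1/d_o2 = 1/(19.0) − 1/(6.716) = -0.09627, so d_i2 = -10.4 cm.
The final image is virtual, 10.4 cm to the left of lens 2 (overall magnification ≈ -0.23).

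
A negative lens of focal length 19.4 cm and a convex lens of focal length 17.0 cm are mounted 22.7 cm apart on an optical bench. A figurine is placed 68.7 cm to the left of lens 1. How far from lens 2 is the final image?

Lens 1 is diverging, so f₁ = −19.4 cm.
Lens 1: 1/d_i1 = 1/f₁ − 1/d_o1 = 1/(-19.4) − 1/(68.7) = -0.06610, so d_i1 = -15.13 cm.
The intermediate image is 15.13 cm to the left of lens 1 (virtual), which is 22.7 − (-15.13) = 37.83 cm to the left of lens 2, so d_o2 = +37.83 cm.
Lens 2: 1/d_i2 = 1/f₂ − 1/d_o2 = 1/(17.0) − 1/(37.83) = 0.03239, so d_i2 = 30.9 cm.
The final image is real, 30.9 cm to the right of lens 2 (overall magnification ≈ -0.18).

30.9 cm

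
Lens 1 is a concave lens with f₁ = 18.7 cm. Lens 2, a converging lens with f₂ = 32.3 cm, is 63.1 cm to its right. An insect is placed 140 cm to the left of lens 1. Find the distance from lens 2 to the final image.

Lens 1 is diverging, so f₁ = −18.7 cm.
Lens 1: 1/d_i1 = 1/f₁ − 1/d_o1 = 1/(-18.7) − 1/(140) = -0.06062, so d_i1 = -16.50 cm.
The intermediate image is 16.50 cm to the left of lens 1 (virtual), which is 63.1 − (-16.50) = 79.60 cm to the left of lens 2, so d_o2 = +79.60 cm.
Lens 2: 1/d_i2 = 1/f₂ − 1/d_o2 = 1/(32.3) − 1/(79.60) = 0.01840, so d_i2 = 54.4 cm.
The final image is real, 54.4 cm to the right of lens 2 (overall magnification ≈ -0.080).

54.4 cm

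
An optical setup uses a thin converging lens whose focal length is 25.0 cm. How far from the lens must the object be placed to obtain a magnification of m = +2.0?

m = −d_i/d_o ⇒ d_i = −m·d_o.
1/f = 1/d_o + 1/d_i = 1/d_o − 1/(m·d_o) = (1 − 1/m)/d_o, so d_o = f(1 − 1/m) = (25.00)(1 − 1/(+2.0)) = 12.5 cm.

12.5 cm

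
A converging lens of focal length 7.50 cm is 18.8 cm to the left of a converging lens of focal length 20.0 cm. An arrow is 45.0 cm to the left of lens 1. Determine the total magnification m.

m = -0.392

Lens 1: 1/d_i1 = 1/(7.50) − 1/(45.0) = 0.1111, so d_i1 = 9.000 cm; m₁ = −d_i1/d_o1 = -0.2000.
d_o2 = 18.8 − (9.000) = 9.800 cm.
Lens 2: 1/d_i2 = 1/(20.0) − 1/(9.800) = -0.05204, so d_i2 = -19.22 cm; m₂ = −d_i2/d_o2 = +1.961.
m = m₁·m₂ = (-0.2000)(+1.961) = -0.392.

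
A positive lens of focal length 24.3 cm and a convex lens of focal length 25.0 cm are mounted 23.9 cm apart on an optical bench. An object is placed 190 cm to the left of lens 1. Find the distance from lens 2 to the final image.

3.42 cm

Lens 1: 1/d_i1 = 1/f₁ − 1/d_o1 = 1/(24.3) − 1/(190) = 0.03589, so d_i1 = 27.86 cm.
The intermediate image is 27.86 cm to the right of lens 1, which lies 3.960 cm to the right of lens 2 — a virtual object — so d_o2 = −3.960 cm.
Lens 2: 1/d_i2 = 1/f₂ − 1/d_o2 = 1/(25.0) − 1/(-3.960) = 0.2925, so d_i2 = 3.42 cm.
The final image is real, 3.42 cm to the right of lens 2 (overall magnification ≈ -0.13).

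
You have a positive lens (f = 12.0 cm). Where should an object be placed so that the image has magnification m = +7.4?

10.4 cm

m = −d_i/d_o ⇒ d_i = −m·d_o.
1/f = 1/d_o + 1/d_i = 1/d_o − 1/(m·d_o) = (1 − 1/m)/d_o, so d_o = f(1 − 1/m) = (12.00)(1 − 1/(+7.4)) = 10.4 cm.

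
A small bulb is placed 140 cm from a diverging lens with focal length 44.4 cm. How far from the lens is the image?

For a diverging lens, f = -44.4 cm.
Thin-lens equation: 1/v = 1/f − 1/u = 1/(-44.40) − 1/(140) = -0.02252 − 0.007143 = -0.02967, so v = -33.7 cm.
The image is virtual, upright and reduced, on the same side as the object.

33.7 cm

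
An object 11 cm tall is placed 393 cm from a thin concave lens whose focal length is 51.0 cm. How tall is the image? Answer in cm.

1.26 cm

For a concave lens, f = -51.0 cm.
1/d_i = 1/f − 1/d_o = 1/(-51.00) − 1/(393) = -0.02215, so d_i = -45.14 cm.
m = −d_i/d_o = +0.1149.
|h_i| = |m|·h_o = 0.1149 × 11 = 1.26 cm. The image is virtual, upright and reduced, on the same side as the object.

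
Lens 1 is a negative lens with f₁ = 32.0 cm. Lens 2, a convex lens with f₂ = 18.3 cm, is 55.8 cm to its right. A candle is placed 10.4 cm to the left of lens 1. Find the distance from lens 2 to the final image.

25.7 cm

Lens 1 is diverging, so f₁ = −32.0 cm.
Lens 1: 1/d_i1 = 1/f₁ − 1/d_o1 = 1/(-32.0) − 1/(10.4) = -0.1274, so d_i1 = -7.849 cm.
The intermediate image is 7.849 cm to the left of lens 1 (virtual), which is 55.8 − (-7.849) = 63.65 cm to the left of lens 2, so d_o2 = +63.65 cm.
Lens 2: 1/d_i2 = 1/f₂ − 1/d_o2 = 1/(18.3) − 1/(63.65) = 0.03893, so d_i2 = 25.7 cm.
The final image is real, 25.7 cm to the right of lens 2 (overall magnification ≈ -0.30).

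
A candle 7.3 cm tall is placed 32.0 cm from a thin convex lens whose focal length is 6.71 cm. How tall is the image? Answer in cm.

1/d_i = 1/f − 1/d_o = 1/(6.710) − 1/(32.0) = 0.1178, so d_i = 8.490 cm.
m = −d_i/d_o = -0.2653.
|h_i| = |m|·h_o = 0.2653 × 7.3 = 1.94 cm. The image is real, inverted and reduced, on the far side of the lens.

1.94 cm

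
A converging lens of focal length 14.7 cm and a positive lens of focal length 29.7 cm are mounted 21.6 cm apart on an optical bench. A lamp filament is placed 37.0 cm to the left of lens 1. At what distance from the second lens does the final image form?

2.55 cm

Lens 1: 1/d_i1 = 1/f₁ − 1/d_o1 = 1/(14.7) − 1/(37.0) = 0.04100, so d_i1 = 24.39 cm.
The intermediate image is 24.39 cm to the right of lens 1, which lies 2.790 cm to the right of lens 2 — a virtual object — so d_o2 = −2.790 cm.
Lens 2: 1/d_i2 = 1/f₂ − 1/d_o2 = 1/(29.7) − 1/(-2.790) = 0.3921, so d_i2 = 2.55 cm.
The final image is real, 2.55 cm to the right of lens 2 (overall magnification ≈ -0.60).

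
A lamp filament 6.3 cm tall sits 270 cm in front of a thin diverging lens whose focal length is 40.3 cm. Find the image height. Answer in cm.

0.818 cm

For a diverging lens, f = -40.3 cm.
1/d_i = 1/f − 1/d_o = 1/(-40.30) − 1/(270) = -0.02852, so d_i = -35.07 cm.
m = −d_i/d_o = +0.1299.
|h_i| = |m|·h_o = 0.1299 × 6.3 = 0.818 cm. The image is virtual, upright and reduced, on the same side as the object.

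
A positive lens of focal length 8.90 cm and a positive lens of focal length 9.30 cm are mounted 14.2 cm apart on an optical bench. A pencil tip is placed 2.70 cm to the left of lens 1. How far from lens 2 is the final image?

Lens 1: 1/d_i1 = 1/f₁ − 1/d_o1 = 1/(8.90) − 1/(2.70) = -0.2580, so d_i1 = -3.876 cm.
The intermediate image is 3.876 cm to the left of lens 1 (virtual), which is 14.2 − (-3.876) = 18.08 cm to the left of lens 2, so d_o2 = +18.08 cm.
Lens 2: 1/d_i2 = 1/f₂ − 1/d_o2 = 1/(9.30) − 1/(18.08) = 0.05222, so d_i2 = 19.2 cm.
The final image is real, 19.2 cm to the right of lens 2 (overall magnification ≈ -1.5).

19.2 cm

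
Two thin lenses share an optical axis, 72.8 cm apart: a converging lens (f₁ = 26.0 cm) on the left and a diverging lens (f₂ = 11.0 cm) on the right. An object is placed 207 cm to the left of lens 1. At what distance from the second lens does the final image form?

Lens 1: 1/d_i1 = 1/f₁ − 1/d_o1 = 1/(26.0) − 1/(207) = 0.03363, so d_i1 = 29.73 cm.
The intermediate image is 29.73 cm to the right of lens 1, which is 72.8 − (29.73) = 43.07 cm to the left of lens 2, so d_o2 = +43.07 cm.
Lens 2 is diverging, so f₂ = −11.0 cm.
Lens 2: 1/d_i2 = 1/f₂ − 1/d_o2 = 1/(-11.0) − 1/(43.07) = -0.1141, so d_i2 = -8.76 cm.
The final image is virtual, 8.76 cm to the left of lens 2 (overall magnification ≈ -0.029).

8.76 cm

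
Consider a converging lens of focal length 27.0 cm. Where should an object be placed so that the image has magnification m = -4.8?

32.6 cm

m = −d_i/d_o ⇒ d_i = −m·d_o.
1/f = 1/d_o + 1/d_i = 1/d_o − 1/(m·d_o) = (1 − 1/m)/d_o, so d_o = f(1 − 1/m) = (27.00)(1 − 1/(-4.8)) = 32.6 cm.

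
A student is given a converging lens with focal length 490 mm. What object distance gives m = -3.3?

m = −d_i/d_o ⇒ d_i = −m·d_o.
1/f = 1/d_o + 1/d_i = 1/d_o − 1/(m·d_o) = (1 − 1/m)/d_o, so d_o = f(1 − 1/m) = (490.0)(1 − 1/(-3.3)) = 638 mm.

638 mm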